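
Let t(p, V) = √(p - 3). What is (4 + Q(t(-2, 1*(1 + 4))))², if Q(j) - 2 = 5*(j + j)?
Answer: -464 + 120*I*√5 ≈ -464.0 + 268.33*I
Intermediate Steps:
t(p, V) = √(-3 + p)
Q(j) = 2 + 10*j (Q(j) = 2 + 5*(j + j) = 2 + 5*(2*j) = 2 + 10*j)
(4 + Q(t(-2, 1*(1 + 4))))² = (4 + (2 + 10*√(-3 - 2)))² = (4 + (2 + 10*√(-5)))² = (4 + (2 + 10*(I*√5)))² = (4 + (2 + 10*I*√5))² = (6 + 10*I*√5)²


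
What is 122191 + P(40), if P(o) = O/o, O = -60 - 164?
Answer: 610927/5 ≈ 1.2219e+5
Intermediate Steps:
O = -224
P(o) = -224/o
122191 + P(40) = 122191 - 224/40 = 122191 - 224*1/40 = 122191 - 28/5 = 610927/5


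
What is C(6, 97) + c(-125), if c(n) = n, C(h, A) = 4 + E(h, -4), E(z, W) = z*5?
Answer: -91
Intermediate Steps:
E(z, W) = 5*z
C(h, A) = 4 + 5*h
C(6, 97) + c(-125) = (4 + 5*6) - 125 = (4 + 30) - 125 = 34 - 125 = -91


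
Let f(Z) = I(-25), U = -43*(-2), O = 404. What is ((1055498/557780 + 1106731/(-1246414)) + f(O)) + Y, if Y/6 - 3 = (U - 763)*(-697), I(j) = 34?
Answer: 246045879934578964/86903100115 ≈ 2.8313e+6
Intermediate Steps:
U = 86
f(Z) = 34
Y = 2831232 (Y = 18 + 6*((86 - 763)*(-697)) = 18 + 6*(-677*(-697)) = 18 + 6*471869 = 18 + 2831214 = 2831232)
((1055498/557780 + 1106731/(-1246414)) + f(O)) + Y = ((1055498/557780 + 1106731/(-1246414)) + 34) + 2831232 = ((1055498*(1/557780) + 1106731*(-1/1246414)) + 34) + 2831232 = ((527749/278890 - 1106731/1246414) + 34) + 2831232 = (87284383374/86903100115 + 34) + 2831232 = 3041989787284/86903100115 + 2831232 = 246045879934578964/86903100115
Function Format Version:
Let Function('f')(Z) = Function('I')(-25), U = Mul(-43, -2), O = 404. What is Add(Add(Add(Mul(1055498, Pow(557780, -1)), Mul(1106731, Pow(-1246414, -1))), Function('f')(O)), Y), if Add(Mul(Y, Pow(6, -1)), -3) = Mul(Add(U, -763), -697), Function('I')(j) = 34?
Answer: Rational(246045879934578964, 86903100115) ≈ 2.8313e+6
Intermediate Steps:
U = 86
Function('f')(Z) = 34
Y = 2831232 (Y = Add(18, Mul(6, Mul(Add(86, -763), -697))) = Add(18, Mul(6, Mul(-677, -697))) = Add(18, Mul(6, 471869)) = Add(18, 2831214) = 2831232)
Add(Add(Add(Mul(1055498, Pow(557780, -1)), Mul(1106731, Pow(-1246414, -1))), Function('f')(O)), Y) = Add(Add(Add(Mul(1055498, Pow(557780, -1)), Mul(1106731, Pow(-1246414, -1))), 34), 2831232) = Add(Add(Add(Mul(1055498, Rational(1, 557780)), Mul(1106731, Rational(-1, 1246414))), 34), 2831232) = Add(Add(Add(Rational(527749, 278890), Rational(-1106731, 1246414)), 34), 2831232) = Add(Add(Rational(87284383374, 86903100115), 34), 2831232) = Add(Rational(3041989787284, 86903100115), 2831232) = Rational(246045879934578964, 86903100115)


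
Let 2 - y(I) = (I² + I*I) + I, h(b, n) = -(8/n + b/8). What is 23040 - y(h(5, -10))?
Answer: 18430589/800 ≈ 23038.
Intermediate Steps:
h(b, n) = -8/n - b/8 (h(b, n) = -(8/n + b*(⅛)) = -(8/n + b/8) = -8/n - b/8)
y(I) = 2 - I - 2*I² (y(I) = 2 - ((I² + I*I) + I) = 2 - ((I² + I²) + I) = 2 - (2*I² + I) = 2 - (I + 2*I²) = 2 + (-I - 2*I²) = 2 - I - 2*I²)
23040 - y(h(5, -10)) = 23040 - (2 - (-8/(-10) - ⅛*5) - 2*(-8/(-10) - ⅛*5)²) = 23040 - (2 - (-8*(-⅒) - 5/8) - 2*(-8*(-⅒) - 5/8)²) = 23040 - (2 - (⅘ - 5/8) - 2*(⅘ - 5/8)²) = 23040 - (2 - 1*7/40 - 2*(7/40)²) = 23040 - (2 - 7/40 - 2*49/1600) = 23040 - (2 - 7/40 - 49/800) = 23040 - 1*1411/800 = 23040 - 1411/800 = 18430589/800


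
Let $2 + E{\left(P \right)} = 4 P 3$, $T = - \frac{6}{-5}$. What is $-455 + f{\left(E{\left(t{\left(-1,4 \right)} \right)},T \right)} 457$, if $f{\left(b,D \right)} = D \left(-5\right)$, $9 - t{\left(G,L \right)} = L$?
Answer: $-3197$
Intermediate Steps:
$t{\left(G,L \right)} = 9 - L$
$T = \frac{6}{5}$ ($T = \left(-6\right) \left(- \frac{1}{5}\right) = \frac{6}{5} \approx 1.2$)
$E{\left(P \right)} = -2 + 12 P$ ($E{\left(P \right)} = -2 + 4 P 3 = -2 + 12 P$)
$f{\left(b,D \right)} = - 5 D$
$-455 + f{\left(E{\left(t{\left(-1,4 \right)} \right)},T \right)} 457 = -455 + \left(-5\right) \frac{6}{5} \cdot 457 = -455 - 2742 = -3197$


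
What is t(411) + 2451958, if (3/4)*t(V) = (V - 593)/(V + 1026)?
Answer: 10570390210/4311 ≈ 2.4520e+6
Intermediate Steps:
t(V) = 4*(-593 + V)/(3*(1026 + V)) (t(V) = 4*((V - 593)/(V + 1026))/3 = 4*((-593 + V)/(1026 + V))/3 = 4*(-593 + V)/(3*(1026 + V)))
t(411) + 2451958 = 4*(-593 + 411)/(3*(1026 + 411)) + 2451958 = (4/3)*(-182)/1437 + 2451958 = (4/3)*(1/1437)*(-182) + 2451958 = -728/4311 + 2451958 = 10570390210/4311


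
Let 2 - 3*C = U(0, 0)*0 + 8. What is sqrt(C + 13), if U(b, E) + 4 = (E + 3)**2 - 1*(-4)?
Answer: sqrt(11) ≈ 3.3166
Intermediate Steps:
U(b, E) = (3 + E)**2 (U(b, E) = -4 + ((E + 3)**2 - 1*(-4)) = -4 + ((3 + E)**2 + 4) = -4 + (4 + (3 + E)**2) = (3 + E)**2)
C = -2 (C = 2/3 - ((3 + 0)**2*0 + 8)/3 = 2/3 - (3**2*0 + 8)/3 = 2/3 - (9*0 + 8)/3 = 2/3 - (0 + 8)/3 = 2/3 - 1/3*8 = 2/3 - 8/3 = -2)
sqrt(C + 13) = sqrt(-2 + 13) = sqrt(11)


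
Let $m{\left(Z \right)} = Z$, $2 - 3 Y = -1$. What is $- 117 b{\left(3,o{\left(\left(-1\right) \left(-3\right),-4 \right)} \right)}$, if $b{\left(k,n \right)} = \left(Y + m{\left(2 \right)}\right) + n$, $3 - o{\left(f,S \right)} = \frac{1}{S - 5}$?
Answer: $-715$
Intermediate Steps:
$Y = 1$ ($Y = \frac{2}{3} - - \frac{1}{3} = \frac{2}{3} + \frac{1}{3} = 1$)
$o{\left(f,S \right)} = 3 - \frac{1}{-5 + S}$ ($o{\left(f,S \right)} = 3 - \frac{1}{S - 5} = 3 - \frac{1}{-5 + S}$)
$b{\left(k,n \right)} = 3 + n$ ($b{\left(k,n \right)} = \left(1 + 2\right) + n = 3 + n$)
$- 117 b{\left(3,o{\left(\left(-1\right) \left(-3\right),-4 \right)} \right)} = - 117 \left(3 + \frac{-16 + 3 \left(-4\right)}{-5 - 4}\right) = - 117 \left(3 + \frac{-16 - 12}{-9}\right) = - 117 \left(3 - - \frac{28}{9}\right) = - 117 \left(3 + \frac{28}{9}\right) = \left(-117\right) \frac{55}{9} = -715$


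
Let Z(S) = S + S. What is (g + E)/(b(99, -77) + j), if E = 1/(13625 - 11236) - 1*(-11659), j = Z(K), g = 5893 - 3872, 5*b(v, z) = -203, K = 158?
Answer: 163407605/3289653 ≈ 49.673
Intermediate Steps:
b(v, z) = -203/5 (b(v, z) = (⅕)*(-203) = -203/5)
Z(S) = 2*S
g = 2021
j = 316 (j = 2*158 = 316)
E = 27853352/2389 (E = 1/2389 + 11659 = 27853352/2389 ≈ 11659.)
(g + E)/(b(99, -77) + j) = (2021 + 27853352/2389)/(-203/5 + 316) = 32681521/(2389*(1377/5)) = (32681521/2389)*(5/1377) = 163407605/3289653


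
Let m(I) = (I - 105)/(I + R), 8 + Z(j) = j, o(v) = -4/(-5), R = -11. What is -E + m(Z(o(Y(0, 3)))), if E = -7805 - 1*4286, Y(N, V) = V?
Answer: 1100842/91 ≈ 12097.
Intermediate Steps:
o(v) = ⅘ (o(v) = -4*(-⅕) = ⅘)
Z(j) = -8 + j
m(I) = (-105 + I)/(-11 + I) (m(I) = (I - 105)/(I - 11) = (-105 + I)/(-11 + I))
E = -12091 (E = -7805 - 4286 = -12091)
-E + m(Z(o(Y(0, 3)))) = -1*(-12091) + (-105 + (-8 + ⅘))/(-11 + (-8 + ⅘)) = 12091 + (-105 - 36/5)/(-11 - 36/5) = 12091 - 561/5/(-91/5) = 12091 - 5/91*(-561/5) = 12091 + 561/91 = 1100842/91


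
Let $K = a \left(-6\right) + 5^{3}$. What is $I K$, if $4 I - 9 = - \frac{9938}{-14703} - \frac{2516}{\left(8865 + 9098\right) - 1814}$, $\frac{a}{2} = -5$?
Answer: $\frac{139394092115}{316584996} \approx 440.31$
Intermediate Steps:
$a = -10$ ($a = 2 \left(-5\right) = -10$)
$I = \frac{753481579}{316584996}$ ($I = \frac{9}{4} + \frac{- \frac{9938}{-14703} - \frac{2516}{\left(8865 + 9098\right) - 1814}}{4} = \frac{9}{4} + \frac{\left(-9938\right) \left(- \frac{1}{14703}\right) - \frac{2516}{17963 - 1814}}{4} = \frac{9}{4} + \frac{\frac{9938}{14703} - \frac{2516}{16149}}{4} = \frac{9}{4} + \frac{1}{4} \cdot \frac{41165338}{79146249} = \frac{9}{4} + \frac{20582669}{158292498} = \frac{753481579}{316584996} \approx 2.38$)
$K = 185$ ($K = \left(-10\right) \left(-6\right) + 5^{3} = 60 + 125 = 185$)
$I K = \frac{753481579}{316584996} \cdot 185 = \frac{139394092115}{316584996}$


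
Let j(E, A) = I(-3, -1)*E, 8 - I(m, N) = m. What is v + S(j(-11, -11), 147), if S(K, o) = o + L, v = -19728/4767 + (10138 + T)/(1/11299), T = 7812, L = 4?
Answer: 322276525813/1589 ≈ 2.0282e+8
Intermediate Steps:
I(m, N) = 8 - m
v = 322276285874/1589 (v = -19728/4767 + (10138 + 7812)/(1/11299) = -19728*1/4767 + 17950/(1/11299) = -6576/1589 + 17950*11299 = -6576/1589 + 202817050 = 322276285874/1589 ≈ 2.0282e+8)
j(E, A) = 11*E (j(E, A) = (8 - 1*(-3))*E = (8 + 3)*E = 11*E)
S(K, o) = 4 + o (S(K, o) = o + 4 = 4 + o)
v + S(j(-11, -11), 147) = 322276285874/1589 + (4 + 147) = 322276285874/1589 + 151 = 322276525813/1589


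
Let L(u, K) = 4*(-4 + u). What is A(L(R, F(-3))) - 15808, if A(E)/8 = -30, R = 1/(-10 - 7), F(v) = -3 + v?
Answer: -16048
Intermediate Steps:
R = -1/17 (R = 1/(-17) = -1/17 ≈ -0.058824)
L(u, K) = -16 + 4*u
A(E) = -240 (A(E) = 8*(-30) = -240)
A(L(R, F(-3))) - 15808 = -240 - 15808 = -16048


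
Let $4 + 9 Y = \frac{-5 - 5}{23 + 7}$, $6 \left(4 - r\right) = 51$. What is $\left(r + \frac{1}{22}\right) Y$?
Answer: $\frac{637}{297} \approx 2.1448$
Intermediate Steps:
$r = - \frac{9}{2}$ ($r = 4 - \frac{17}{2} = - \frac{9}{2} \approx -4.5$)
$Y = - \frac{13}{27}$ ($Y = - \frac{4}{9} + \frac{\left(-5 - 5\right) \frac{1}{23 + 7}}{9} = - \frac{4}{9} + \frac{\left(-10\right) \frac{1}{30}}{9} = - \frac{4}{9} + \frac{1}{9} \left(- \frac{1}{3}\right) = - \frac{4}{9} - \frac{1}{27} = - \frac{13}{27} \approx -0.48148$)
$\left(r + \frac{1}{22}\right) Y = \left(- \frac{9}{2} + \frac{1}{22}\right) \left(- \frac{13}{27}\right) = \left(- \frac{49}{11}\right) \left(- \frac{13}{27}\right) = \frac{637}{297}$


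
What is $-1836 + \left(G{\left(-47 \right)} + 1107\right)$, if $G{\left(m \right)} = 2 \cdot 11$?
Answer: $-707$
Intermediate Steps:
$G{\left(m \right)} = 22$
$-1836 + \left(G{\left(-47 \right)} + 1107\right) = -1836 + \left(22 + 1107\right) = -1836 + 1129 = -707$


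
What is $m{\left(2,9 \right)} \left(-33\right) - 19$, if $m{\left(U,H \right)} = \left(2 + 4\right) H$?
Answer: $-1801$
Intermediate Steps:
$m{\left(U,H \right)} = 6 H$
$m{\left(2,9 \right)} \left(-33\right) - 19 = 6 \cdot 9 \left(-33\right) - 19 = 54 \left(-33\right) - 19 = -1782 - 19 = -1801$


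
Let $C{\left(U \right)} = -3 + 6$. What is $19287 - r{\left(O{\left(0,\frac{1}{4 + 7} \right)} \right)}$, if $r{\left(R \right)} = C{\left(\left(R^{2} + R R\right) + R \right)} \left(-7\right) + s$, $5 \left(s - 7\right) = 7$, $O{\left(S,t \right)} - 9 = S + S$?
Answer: $\frac{96498}{5} \approx 19300.0$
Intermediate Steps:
$C{\left(U \right)} = 3$
$O{\left(S,t \right)} = 9 + 2 S$ ($O{\left(S,t \right)} = 9 + \left(S + S\right) = 9 + 2 S$)
$s = \frac{42}{5}$ ($s = 7 + \frac{1}{5} \cdot 7 = 7 + \frac{7}{5} = \frac{42}{5} \approx 8.4$)
$r{\left(R \right)} = - \frac{63}{5}$ ($r{\left(R \right)} = 3 \left(-7\right) + \frac{42}{5} = -21 + \frac{42}{5} = - \frac{63}{5}$)
$19287 - r{\left(O{\left(0,\frac{1}{4 + 7} \right)} \right)} = 19287 - - \frac{63}{5} = 19287 + \frac{63}{5} = \frac{96498}{5}$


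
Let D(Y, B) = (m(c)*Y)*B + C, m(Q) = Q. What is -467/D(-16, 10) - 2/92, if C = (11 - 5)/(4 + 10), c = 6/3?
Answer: 148137/102902 ≈ 1.4396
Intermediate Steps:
c = 2 (c = 6*(⅓) = 2)
C = 3/7 (C = 6/14 = 6*(1/14) = 3/7 ≈ 0.42857)
D(Y, B) = 3/7 + 2*B*Y (D(Y, B) = (2*Y)*B + 3/7 = 2*B*Y + 3/7 = 3/7 + 2*B*Y)
-467/D(-16, 10) - 2/92 = -467/(3/7 + 2*10*(-16)) - 2/92 = -467/(3/7 - 320) - 2*1/92 = -467/(-2237/7) - 1/46 = -467*(-7/2237) - 1/46 = 3269/2237 - 1/46 = 148137/102902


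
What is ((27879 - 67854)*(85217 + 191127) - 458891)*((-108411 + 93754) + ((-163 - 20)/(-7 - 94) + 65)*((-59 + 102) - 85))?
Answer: 19484947613887943/101 ≈ 1.9292e+14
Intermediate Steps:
((27879 - 67854)*(85217 + 191127) - 458891)*((-108411 + 93754) + ((-163 - 20)/(-7 - 94) + 65)*((-59 + 102) - 85)) = (-39975*276344 - 458891)*(-14657 + (-183/(-101) + 65)*(43 - 85)) = (-11046851400 - 458891)*(-14657 + (-183*(-1/101) + 65)*(-42)) = -11047310291*(-14657 + (183/101 + 65)*(-42)) = -11047310291*(-14657 + (6748/101)*(-42)) = -11047310291*(-14657 - 283416/101) = -11047310291*(-1763773/101) = 19484947613887943/101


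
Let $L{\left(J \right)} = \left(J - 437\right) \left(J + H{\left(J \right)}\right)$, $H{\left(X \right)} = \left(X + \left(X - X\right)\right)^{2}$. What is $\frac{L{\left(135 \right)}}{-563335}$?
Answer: $\frac{1108944}{112667} \approx 9.8427$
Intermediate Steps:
$H{\left(X \right)} = X^{2}$ ($H{\left(X \right)} = \left(X + 0\right)^{2} = X^{2}$)
$L{\left(J \right)} = \left(-437 + J\right) \left(J + J^{2}\right)$ ($L{\left(J \right)} = \left(J - 437\right) \left(J + J^{2}\right) = \left(-437 + J\right) \left(J + J^{2}\right)$)
$\frac{L{\left(135 \right)}}{-563335} = \frac{135 \left(-437 + 135^{2} - 58860\right)}{-563335} = 135 \left(-437 + 18225 - 58860\right) \left(- \frac{1}{563335}\right) = 135 \left(-41072\right) \left(- \frac{1}{563335}\right) = \left(-5544720\right) \left(- \frac{1}{563335}\right) = \frac{1108944}{112667}$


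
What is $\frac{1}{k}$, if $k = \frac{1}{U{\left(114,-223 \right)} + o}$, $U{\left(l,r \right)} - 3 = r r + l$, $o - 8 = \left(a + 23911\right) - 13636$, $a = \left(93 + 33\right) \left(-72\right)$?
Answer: $51057$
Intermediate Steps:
$a = -9072$ ($a = 126 \left(-72\right) = -9072$)
$o = 1211$ ($o = 8 + \left(\left(-9072 + 23911\right) - 13636\right) = 8 + \left(14839 - 13636\right) = 8 + 1203 = 1211$)
$U{\left(l,r \right)} = 3 + l + r^{2}$ ($U{\left(l,r \right)} = 3 + \left(r r + l\right) = 3 + \left(r^{2} + l\right) = 3 + \left(l + r^{2}\right) = 3 + l + r^{2}$)
$k = \frac{1}{51057}$ ($k = \frac{1}{\left(3 + 114 + \left(-223\right)^{2}\right) + 1211} = \frac{1}{\left(3 + 114 + 49729\right) + 1211} = \frac{1}{49846 + 1211} = \frac{1}{51057} \approx 1.9586 \cdot 10^{-5}$)
$\frac{1}{k} = \frac{1}{\frac{1}{51057}} = 51057$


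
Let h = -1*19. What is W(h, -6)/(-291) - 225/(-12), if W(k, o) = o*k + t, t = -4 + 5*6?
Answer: 21265/1164 ≈ 18.269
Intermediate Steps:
t = 26 (t = -4 + 30 = 26)
h = -19
W(k, o) = 26 + k*o (W(k, o) = o*k + 26 = k*o + 26 = 26 + k*o)
W(h, -6)/(-291) - 225/(-12) = (26 - 19*(-6))/(-291) - 225/(-12) = (26 + 114)*(-1/291) - 225*(-1/12) = 140*(-1/291) + 75/4 = -140/291 + 75/4 = 21265/1164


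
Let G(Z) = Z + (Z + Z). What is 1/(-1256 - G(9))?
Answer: -1/1283 ≈ -0.00077942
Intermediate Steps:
G(Z) = 3*Z (G(Z) = Z + 2*Z = 3*Z)
1/(-1256 - G(9)) = 1/(-1256 - 3*9) = 1/(-1256 - 1*27) = 1/(-1256 - 27) = 1/(-1283) = -1/1283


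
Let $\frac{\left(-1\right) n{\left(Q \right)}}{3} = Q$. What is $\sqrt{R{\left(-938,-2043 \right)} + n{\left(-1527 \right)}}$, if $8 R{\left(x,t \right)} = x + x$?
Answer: $\frac{\sqrt{17386}}{2} \approx 65.928$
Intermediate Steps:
$R{\left(x,t \right)} = \frac{x}{4}$ ($R{\left(x,t \right)} = \frac{x + x}{8} = \frac{2 x}{8} = \frac{x}{4}$)
$n{\left(Q \right)} = - 3 Q$
$\sqrt{R{\left(-938,-2043 \right)} + n{\left(-1527 \right)}} = \sqrt{\frac{1}{4} \left(-938\right) - -4581} = \sqrt{- \frac{469}{2} + 4581} = \sqrt{\frac{8693}{2}} = \frac{\sqrt{17386}}{2}$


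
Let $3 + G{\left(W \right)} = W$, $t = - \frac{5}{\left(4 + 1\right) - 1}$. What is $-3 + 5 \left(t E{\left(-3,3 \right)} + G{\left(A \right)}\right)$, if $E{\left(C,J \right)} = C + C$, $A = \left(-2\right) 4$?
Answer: $- \frac{41}{2} \approx -20.5$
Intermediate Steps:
$A = -8$
$t = - \frac{5}{4}$ ($t = - \frac{5}{5 - 1} = - \frac{5}{4} \approx -1.25$)
$E{\left(C,J \right)} = 2 C$
$G{\left(W \right)} = -3 + W$
$-3 + 5 \left(t E{\left(-3,3 \right)} + G{\left(A \right)}\right) = -3 + 5 \left(- \frac{5 \cdot 2 \left(-3\right)}{4} - 11\right) = -3 + 5 \left(\left(- \frac{5}{4}\right) \left(-6\right) - 11\right) = -3 + 5 \left(\frac{15}{2} - 11\right) = -3 + 5 \left(- \frac{7}{2}\right) = -3 - \frac{35}{2} = - \frac{41}{2}$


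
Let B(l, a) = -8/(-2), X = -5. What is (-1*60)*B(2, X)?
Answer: -240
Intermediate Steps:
B(l, a) = 4 (B(l, a) = -8*(-½) = 4)
(-1*60)*B(2, X) = -1*60*4 = -60*4 = -240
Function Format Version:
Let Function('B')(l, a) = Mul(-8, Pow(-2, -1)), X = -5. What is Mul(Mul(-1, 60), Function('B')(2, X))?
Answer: -240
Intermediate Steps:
Function('B')(l, a) = 4 (Function('B')(l, a) = Mul(-8, Rational(-1, 2)) = 4)
Mul(Mul(-1, 60), Function('B')(2, X)) = Mul(Mul(-1, 60), 4) = Mul(-60, 4) = -240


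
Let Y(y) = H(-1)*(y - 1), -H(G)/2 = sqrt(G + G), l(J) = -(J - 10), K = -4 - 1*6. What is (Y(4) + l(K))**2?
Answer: 328 - 240*I*sqrt(2) ≈ 328.0 - 339.41*I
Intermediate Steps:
K = -10 (K = -4 - 6 = -10)
l(J) = 10 - J (l(J) = -(-10 + J) = 10 - J)
H(G) = -2*sqrt(2)*sqrt(G) (H(G) = -2*sqrt(G + G) = -2*sqrt(2)*sqrt(G))
Y(y) = -2*I*sqrt(2)*(-1 + y) (Y(y) = (-2*sqrt(2)*sqrt(-1))*(y - 1) = (-2*sqrt(2)*I)*(-1 + y) = (-2*I*sqrt(2))*(-1 + y) = -2*I*sqrt(2)*(-1 + y))
(Y(4) + l(K))**2 = (2*I*sqrt(2)*(1 - 1*4) + (10 - 1*(-10)))**2 = (2*I*sqrt(2)*(1 - 4) + (10 + 10))**2 = (2*I*sqrt(2)*(-3) + 20)**2 = (-6*I*sqrt(2) + 20)**2 = (20 - 6*I*sqrt(2))**2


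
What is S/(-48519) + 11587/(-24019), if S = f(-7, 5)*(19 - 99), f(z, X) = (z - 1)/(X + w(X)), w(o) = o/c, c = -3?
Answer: -188933767/388459287 ≈ -0.48637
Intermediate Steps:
w(o) = -o/3 (w(o) = o/(-3) = o*(-⅓) = -o/3)
f(z, X) = 3*(-1 + z)/(2*X) (f(z, X) = (z - 1)/(X - X/3) = (-1 + z)/((2*X/3)) = (-1 + z)*(3/(2*X)) = 3*(-1 + z)/(2*X))
S = 192 (S = ((3/2)*(-1 - 7)/5)*(19 - 99) = ((3/2)*(⅕)*(-8))*(-80) = -12/5*(-80) = 192)
S/(-48519) + 11587/(-24019) = 192/(-48519) + 11587/(-24019) = 192*(-1/48519) + 11587*(-1/24019) = -64/16173 - 11587/24019 = -188933767/388459287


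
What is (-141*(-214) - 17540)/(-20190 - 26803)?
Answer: -12634/46993 ≈ -0.26885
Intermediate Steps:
(-141*(-214) - 17540)/(-20190 - 26803) = (30174 - 17540)/(-46993) = 12634*(-1/46993) = -12634/46993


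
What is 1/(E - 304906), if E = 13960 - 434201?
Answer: -1/725147 ≈ -1.3790e-6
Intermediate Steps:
E = -420241
1/(E - 304906) = 1/(-420241 - 304906) = 1/(-725147) = -1/725147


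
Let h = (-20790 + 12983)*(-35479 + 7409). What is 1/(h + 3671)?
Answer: 1/219146161 ≈ 4.5632e-9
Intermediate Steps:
h = 219142490 (h = -7807*(-28070) = 219142490)
1/(h + 3671) = 1/(219142490 + 3671) = 1/219146161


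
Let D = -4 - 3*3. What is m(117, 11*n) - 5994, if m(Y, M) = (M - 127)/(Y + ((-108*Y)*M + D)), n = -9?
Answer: -3749450909/625534 ≈ -5994.0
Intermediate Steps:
D = -13 (D = -4 - 9 = -13)
m(Y, M) = (-127 + M)/(-13 + Y - 108*M*Y) (m(Y, M) = (M - 127)/(Y + ((-108*Y)*M - 13)) = (-127 + M)/(Y + (-108*M*Y - 13)) = (-127 + M)/(Y + (-13 - 108*M*Y)) = (-127 + M)/(-13 + Y - 108*M*Y))
m(117, 11*n) - 5994 = (127 - 11*(-9))/(13 - 1*117 + 108*(11*(-9))*117) - 5994 = (127 - 1*(-99))/(13 - 117 + 108*(-99)*117) - 5994 = (127 + 99)/(13 - 117 - 1250964) - 5994 = 226/(-1251068) - 5994 = -1/1251068*226 - 5994 = -113/625534 - 5994 = -3749450909/625534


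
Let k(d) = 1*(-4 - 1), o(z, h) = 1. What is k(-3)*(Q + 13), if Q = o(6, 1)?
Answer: -70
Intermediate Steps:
Q = 1
k(d) = -5 (k(d) = 1*(-5) = -5)
k(-3)*(Q + 13) = -5*(1 + 13) = -5*14 = -70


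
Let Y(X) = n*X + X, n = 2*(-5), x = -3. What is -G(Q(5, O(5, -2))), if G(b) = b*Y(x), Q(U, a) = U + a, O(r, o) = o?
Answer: -81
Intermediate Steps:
n = -10
Y(X) = -9*X (Y(X) = -10*X + X = -9*X)
G(b) = 27*b (G(b) = b*(-9*(-3)) = b*27 = 27*b)
-G(Q(5, O(5, -2))) = -27*(5 - 2) = -27*3 = -1*81 = -81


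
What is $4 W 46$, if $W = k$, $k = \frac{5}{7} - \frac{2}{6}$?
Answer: $\frac{1472}{21} \approx 70.095$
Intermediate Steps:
$k = \frac{8}{21}$ ($k = 5 \cdot \frac{1}{7} - \frac{1}{3} = \frac{5}{7} - \frac{1}{3} = \frac{8}{21} \approx 0.38095$)
$W = \frac{8}{21} \approx 0.38095$
$4 W 46 = 4 \cdot \frac{8}{21} \cdot 46 = \frac{32}{21} \cdot 46 = \frac{1472}{21}$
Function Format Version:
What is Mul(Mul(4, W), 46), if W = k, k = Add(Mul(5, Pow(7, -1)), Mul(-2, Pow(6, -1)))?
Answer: Rational(1472, 21) ≈ 70.095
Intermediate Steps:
k = Rational(8, 21) (k = Add(Mul(5, Rational(1, 7)), Mul(-2, Rational(1, 6))) = Add(Rational(5, 7), Rational(-1, 3)) = Rational(8, 21) ≈ 0.38095)
W = Rational(8, 21) ≈ 0.38095
Mul(Mul(4, W), 46) = Mul(Mul(4, Rational(8, 21)), 46) = Mul(Rational(32, 21), 46) = Rational(1472, 21)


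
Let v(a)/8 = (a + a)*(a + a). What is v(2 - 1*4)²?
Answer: 16384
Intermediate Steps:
v(a) = 32*a² (v(a) = 8*((a + a)*(a + a)) = 8*((2*a)*(2*a)) = 8*(4*a²) = 32*a²)
v(2 - 1*4)² = (32*(2 - 1*4)²)² = (32*(2 - 4)²)² = (32*(-2)²)² = (32*4)² = 128² = 16384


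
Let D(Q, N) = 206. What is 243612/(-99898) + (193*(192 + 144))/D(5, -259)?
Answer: 1607000358/5144747 ≈ 312.36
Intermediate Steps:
243612/(-99898) + (193*(192 + 144))/D(5, -259) = 243612/(-99898) + (193*(192 + 144))/206 = 243612*(-1/99898) + (193*336)*(1/206) = -121806/49949 + 64848*(1/206) = -121806/49949 + 32424/103 = 1607000358/5144747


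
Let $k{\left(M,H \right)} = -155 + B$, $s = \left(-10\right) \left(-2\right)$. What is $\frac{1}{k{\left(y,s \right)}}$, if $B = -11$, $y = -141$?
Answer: $- \frac{1}{166} \approx -0.0060241$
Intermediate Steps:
$s = 20$
$k{\left(M,H \right)} = -166$ ($k{\left(M,H \right)} = -155 - 11 = -166$)
$\frac{1}{k{\left(y,s \right)}} = \frac{1}{-166} = - \frac{1}{166}$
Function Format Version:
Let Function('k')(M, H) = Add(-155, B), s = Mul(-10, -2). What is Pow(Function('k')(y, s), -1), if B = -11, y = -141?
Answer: Rational(-1, 166) ≈ -0.0060241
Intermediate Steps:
s = 20
Function('k')(M, H) = -166 (Function('k')(M, H) = Add(-155, -11) = -166)
Pow(Function('k')(y, s), -1) = Pow(-166, -1) = Rational(-1, 166)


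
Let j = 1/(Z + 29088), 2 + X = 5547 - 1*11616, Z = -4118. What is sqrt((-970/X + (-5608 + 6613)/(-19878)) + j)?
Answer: sqrt(6889571164879217373845)/251113589155 ≈ 0.33054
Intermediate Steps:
X = -6071 (X = -2 + (5547 - 1*11616) = -2 + (5547 - 11616) = -2 - 6069 = -6071)
j = 1/24970 (j = 1/(-4118 + 29088) = 1/24970 ≈ 4.0048e-5)
sqrt((-970/X + (-5608 + 6613)/(-19878)) + j) = sqrt((-970/(-6071) + (-5608 + 6613)/(-19878)) + 1/24970) = sqrt((-970*(-1/6071) + 1005*(-1/19878)) + 1/24970) = sqrt((970/6071 - 335/6626) + 1/24970) = sqrt(4393435/40226446 + 1/24970) = sqrt(27436074599/251113589155) = sqrt(6889571164879217373845)/251113589155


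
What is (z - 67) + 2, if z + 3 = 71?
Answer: 3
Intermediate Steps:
z = 68 (z = -3 + 71 = 68)
(z - 67) + 2 = (68 - 67) + 2 = 1 + 2 = 3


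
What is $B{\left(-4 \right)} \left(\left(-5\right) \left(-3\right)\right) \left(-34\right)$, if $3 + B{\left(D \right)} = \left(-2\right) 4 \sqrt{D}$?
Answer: $1530 + 8160 i \approx 1530.0 + 8160.0 i$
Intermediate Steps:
$B{\left(D \right)} = -3 - 8 \sqrt{D}$ ($B{\left(D \right)} = -3 + \left(-2\right) 4 \sqrt{D} = -3 - 8 \sqrt{D}$)
$B{\left(-4 \right)} \left(\left(-5\right) \left(-3\right)\right) \left(-34\right) = \left(-3 - 8 \sqrt{-4}\right) \left(\left(-5\right) \left(-3\right)\right) \left(-34\right) = \left(-3 - 8 \cdot 2 i\right) 15 \left(-34\right) = \left(-3 - 16 i\right) 15 \left(-34\right) = \left(-45 - 240 i\right) \left(-34\right) = 1530 + 8160 i$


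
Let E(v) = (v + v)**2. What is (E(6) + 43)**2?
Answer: 34969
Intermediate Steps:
E(v) = 4*v**2 (E(v) = (2*v)**2 = 4*v**2)
(E(6) + 43)**2 = (4*6**2 + 43)**2 = (4*36 + 43)**2 = (144 + 43)**2 = 187**2 = 34969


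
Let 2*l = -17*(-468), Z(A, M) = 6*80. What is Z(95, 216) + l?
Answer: 4458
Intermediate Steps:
Z(A, M) = 480
l = 3978 (l = (-17*(-468))/2 = (1/2)*7956 = 3978)
Z(95, 216) + l = 480 + 3978 = 4458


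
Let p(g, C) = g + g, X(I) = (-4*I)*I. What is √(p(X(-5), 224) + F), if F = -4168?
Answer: 4*I*√273 ≈ 66.091*I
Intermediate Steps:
X(I) = -4*I²
p(g, C) = 2*g
√(p(X(-5), 224) + F) = √(2*(-4*(-5)²) - 4168) = √(2*(-4*25) - 4168) = √(2*(-100) - 4168) = √(-200 - 4168) = √(-4368) = 4*I*√273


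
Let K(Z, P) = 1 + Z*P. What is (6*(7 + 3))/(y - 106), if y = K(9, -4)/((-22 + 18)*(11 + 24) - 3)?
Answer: -2860/5041 ≈ -0.56735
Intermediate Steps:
K(Z, P) = 1 + P*Z
y = 35/143 (y = (1 - 4*9)/((-22 + 18)*(11 + 24) - 3) = (1 - 36)/(-4*35 - 3) = -35/(-140 - 3) = -35/(-143) = -35*(-1/143) = 35/143 ≈ 0.24476)
(6*(7 + 3))/(y - 106) = (6*(7 + 3))/(35/143 - 106) = (6*10)/(-15123/143) = 60*(-143/15123) = -2860/5041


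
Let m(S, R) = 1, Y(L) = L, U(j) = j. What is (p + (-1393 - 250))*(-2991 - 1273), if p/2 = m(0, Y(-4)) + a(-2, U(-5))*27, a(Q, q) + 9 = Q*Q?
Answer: 8148504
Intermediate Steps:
a(Q, q) = -9 + Q**2 (a(Q, q) = -9 + Q*Q = -9 + Q**2)
p = -268 (p = 2*(1 + (-9 + (-2)**2)*27) = 2*(1 + (-9 + 4)*27) = 2*(1 - 5*27) = 2*(1 - 135) = 2*(-134) = -268)
(p + (-1393 - 250))*(-2991 - 1273) = (-268 + (-1393 - 250))*(-2991 - 1273) = (-268 - 1643)*(-4264) = -1911*(-4264) = 8148504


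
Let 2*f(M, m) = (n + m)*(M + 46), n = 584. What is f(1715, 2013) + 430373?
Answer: 5434063/2 ≈ 2.7170e+6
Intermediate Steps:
f(M, m) = (46 + M)*(584 + m)/2 (f(M, m) = ((584 + m)*(M + 46))/2 = ((584 + m)*(46 + M))/2 = ((46 + M)*(584 + m))/2 = (46 + M)*(584 + m)/2)
f(1715, 2013) + 430373 = (13432 + 23*2013 + 292*1715 + (1/2)*1715*2013) + 430373 = (13432 + 46299 + 500780 + 3452295/2) + 430373 = 4573317/2 + 430373 = 5434063/2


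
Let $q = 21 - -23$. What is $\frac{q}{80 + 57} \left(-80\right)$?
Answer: $- \frac{3520}{137} \approx -25.693$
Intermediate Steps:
$q = 44$ ($q = 21 + 23 = 44$)
$\frac{q}{80 + 57} \left(-80\right) = \frac{44}{80 + 57} \left(-80\right) = \frac{44}{137} \left(-80\right) = - \frac{3520}{137}$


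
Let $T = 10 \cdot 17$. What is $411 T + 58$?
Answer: $69928$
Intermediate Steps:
$T = 170$
$411 T + 58 = 411 \cdot 170 + 58 = 69870 + 58 = 69928$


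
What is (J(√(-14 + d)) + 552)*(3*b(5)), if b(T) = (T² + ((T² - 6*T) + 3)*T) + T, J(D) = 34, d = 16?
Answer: 35160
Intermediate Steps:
b(T) = T + T² + T*(3 + T² - 6*T) (b(T) = (T² + (3 + T² - 6*T)*T) + T = (T² + T*(3 + T² - 6*T)) + T = T + T² + T*(3 + T² - 6*T))
(J(√(-14 + d)) + 552)*(3*b(5)) = (34 + 552)*(3*(5*(4 + 5² - 5*5))) = 586*(3*(5*(4 + 25 - 25))) = 586*(3*(5*4)) = 586*(3*20) = 586*60 = 35160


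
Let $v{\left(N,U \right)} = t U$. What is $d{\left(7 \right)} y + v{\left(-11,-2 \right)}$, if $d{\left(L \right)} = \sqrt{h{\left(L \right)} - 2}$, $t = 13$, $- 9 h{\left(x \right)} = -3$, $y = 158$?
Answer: $-26 + \frac{158 i \sqrt{15}}{3} \approx -26.0 + 203.98 i$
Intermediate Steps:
$h{\left(x \right)} = \frac{1}{3}$ ($h{\left(x \right)} = \left(- \frac{1}{9}\right) \left(-3\right) = \frac{1}{3}$)
$v{\left(N,U \right)} = 13 U$
$d{\left(L \right)} = \frac{i \sqrt{15}}{3}$ ($d{\left(L \right)} = \sqrt{\frac{1}{3} - 2} = \sqrt{- \frac{5}{3}} = \frac{i \sqrt{15}}{3}$)
$d{\left(7 \right)} y + v{\left(-11,-2 \right)} = \frac{i \sqrt{15}}{3} \cdot 158 + 13 \left(-2\right) = \frac{158 i \sqrt{15}}{3} - 26 = -26 + \frac{158 i \sqrt{15}}{3}$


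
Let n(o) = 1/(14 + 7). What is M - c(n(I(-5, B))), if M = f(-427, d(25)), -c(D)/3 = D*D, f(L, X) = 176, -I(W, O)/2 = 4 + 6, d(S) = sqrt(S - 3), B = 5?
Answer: 25873/147 ≈ 176.01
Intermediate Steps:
d(S) = sqrt(-3 + S)
I(W, O) = -20 (I(W, O) = -2*(4 + 6) = -2*10 = -20)
n(o) = 1/21
c(D) = -3*D**2 (c(D) = -3*D*D = -3*D**2)
M = 176
M - c(n(I(-5, B))) = 176 - (-3)*(1/21)**2 = 176 - (-3)/441 = 176 - 1*(-1/147) = 176 + 1/147 = 25873/147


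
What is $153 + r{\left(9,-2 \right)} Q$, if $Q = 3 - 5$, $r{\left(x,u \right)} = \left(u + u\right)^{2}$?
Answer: $121$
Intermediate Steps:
$r{\left(x,u \right)} = 4 u^{2}$ ($r{\left(x,u \right)} = \left(2 u\right)^{2} = 4 u^{2}$)
$Q = -2$ ($Q = 3 - 5 = -2$)
$153 + r{\left(9,-2 \right)} Q = 153 + 4 \left(-2\right)^{2} \left(-2\right) = 153 + 4 \cdot 4 \left(-2\right) = 153 + 16 \left(-2\right) = 153 - 32 = 121$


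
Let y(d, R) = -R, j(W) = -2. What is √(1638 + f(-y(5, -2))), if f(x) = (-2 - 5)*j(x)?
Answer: 2*√413 ≈ 40.645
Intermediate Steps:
f(x) = 14 (f(x) = (-2 - 5)*(-2) = -7*(-2) = 14)
√(1638 + f(-y(5, -2))) = √(1638 + 14) = √1652 = 2*√413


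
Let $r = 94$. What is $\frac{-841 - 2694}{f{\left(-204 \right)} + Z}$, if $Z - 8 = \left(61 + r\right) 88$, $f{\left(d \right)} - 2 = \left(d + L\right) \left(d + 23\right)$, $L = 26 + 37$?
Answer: $- \frac{3535}{39171} \approx -0.090245$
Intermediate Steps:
$L = 63$
$f{\left(d \right)} = 2 + \left(23 + d\right) \left(63 + d\right)$ ($f{\left(d \right)} = 2 + \left(d + 63\right) \left(d + 23\right) = 2 + \left(63 + d\right) \left(23 + d\right) = 2 + \left(23 + d\right) \left(63 + d\right)$)
$Z = 13648$ ($Z = 8 + \left(61 + 94\right) 88 = 8 + 155 \cdot 88 = 8 + 13640 = 13648$)
$\frac{-841 - 2694}{f{\left(-204 \right)} + Z} = \frac{-841 - 2694}{\left(1451 + \left(-204\right)^{2} + 86 \left(-204\right)\right) + 13648} = - \frac{3535}{\left(1451 + 41616 - 17544\right) + 13648} = - \frac{3535}{25523 + 13648} = - \frac{3535}{39171}$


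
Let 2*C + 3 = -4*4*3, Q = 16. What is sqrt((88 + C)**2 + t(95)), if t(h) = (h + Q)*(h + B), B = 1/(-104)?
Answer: sqrt(39073294)/52 ≈ 120.21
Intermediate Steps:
C = -51/2 (C = -3/2 + (-4*4*3)/2 = -3/2 + (-16*3)/2 = -3/2 + (1/2)*(-48) = -3/2 - 24 = -51/2 ≈ -25.500)
B = -1/104 ≈ -0.0096154
t(h) = (16 + h)*(-1/104 + h) (t(h) = (h + 16)*(h - 1/104) = (16 + h)*(-1/104 + h))
sqrt((88 + C)**2 + t(95)) = sqrt((88 - 51/2)**2 + (-2/13 + 95**2 + (1663/104)*95)) = sqrt((125/2)**2 + (-2/13 + 9025 + 157985/104)) = sqrt(15625/4 + 1096569/104) = sqrt(1502819/104) = sqrt(39073294)/52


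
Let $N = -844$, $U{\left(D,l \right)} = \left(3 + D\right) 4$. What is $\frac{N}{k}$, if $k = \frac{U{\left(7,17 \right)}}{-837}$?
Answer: $\frac{176607}{10} \approx 17661.0$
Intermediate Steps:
$U{\left(D,l \right)} = 12 + 4 D$
$k = - \frac{40}{837}$ ($k = \frac{12 + 4 \cdot 7}{-837} = \left(12 + 28\right) \left(- \frac{1}{837}\right) = 40 \left(- \frac{1}{837}\right) = - \frac{40}{837} \approx -0.04779$)
$\frac{N}{k} = - \frac{844}{- \frac{40}{837}} = \left(-844\right) \left(- \frac{837}{40}\right) = \frac{176607}{10}$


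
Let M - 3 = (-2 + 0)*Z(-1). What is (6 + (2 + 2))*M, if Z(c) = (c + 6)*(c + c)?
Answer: 230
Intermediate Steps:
Z(c) = 2*c*(6 + c) (Z(c) = (6 + c)*(2*c) = 2*c*(6 + c))
M = 23 (M = 3 + (-2 + 0)*(2*(-1)*(6 - 1)) = 3 - 4*(-1)*5 = 3 - 2*(-10) = 3 + 20 = 23)
(6 + (2 + 2))*M = (6 + (2 + 2))*23 = (6 + 4)*23 = 10*23 = 230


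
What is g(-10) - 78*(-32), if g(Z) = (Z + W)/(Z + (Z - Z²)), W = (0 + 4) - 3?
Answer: 99843/40 ≈ 2496.1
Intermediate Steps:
W = 1 (W = 4 - 3 = 1)
g(Z) = (1 + Z)/(-Z² + 2*Z) (g(Z) = (Z + 1)/(Z + (Z - Z²)) = (1 + Z)/(-Z² + 2*Z))
g(-10) - 78*(-32) = (-1 - 1*(-10))/((-10)*(-2 - 10)) - 78*(-32) = -⅒*(-1 + 10)/(-12) + 2496 = -⅒*(-1/12)*9 + 2496 = 3/40 + 2496 = 99843/40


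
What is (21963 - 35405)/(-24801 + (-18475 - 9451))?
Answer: 13442/52727 ≈ 0.25494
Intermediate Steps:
(21963 - 35405)/(-24801 + (-18475 - 9451)) = -13442/(-24801 - 27926) = -13442/(-52727) = -13442*(-1/52727) = 13442/52727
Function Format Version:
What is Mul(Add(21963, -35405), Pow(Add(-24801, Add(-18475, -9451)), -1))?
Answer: Rational(13442, 52727) ≈ 0.25494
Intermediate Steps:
Mul(Add(21963, -35405), Pow(Add(-24801, Add(-18475, -9451)), -1)) = Mul(-13442, Pow(Add(-24801, -27926), -1)) = Mul(-13442, Pow(-52727, -1)) = Mul(-13442, Rational(-1, 52727)) = Rational(13442, 52727)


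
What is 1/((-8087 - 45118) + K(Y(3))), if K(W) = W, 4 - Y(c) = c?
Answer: -1/53204 ≈ -1.8796e-5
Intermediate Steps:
Y(c) = 4 - c
1/((-8087 - 45118) + K(Y(3))) = 1/((-8087 - 45118) + (4 - 1*3)) = 1/(-53205 + (4 - 3)) = 1/(-53205 + 1) = 1/(-53204) = -1/53204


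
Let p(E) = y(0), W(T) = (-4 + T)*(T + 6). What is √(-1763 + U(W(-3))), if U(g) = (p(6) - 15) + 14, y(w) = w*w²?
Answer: 42*I ≈ 42.0*I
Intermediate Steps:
y(w) = w³
W(T) = (-4 + T)*(6 + T)
p(E) = 0 (p(E) = 0³ = 0)
U(g) = -1 (U(g) = (0 - 15) + 14 = -15 + 14 = -1)
√(-1763 + U(W(-3))) = √(-1763 - 1) = √(-1764) = 42*I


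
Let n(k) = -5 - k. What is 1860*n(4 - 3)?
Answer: -11160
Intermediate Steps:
1860*n(4 - 3) = 1860*(-5 - (4 - 3)) = 1860*(-5 - 1*1) = 1860*(-5 - 1) = 1860*(-6) = -11160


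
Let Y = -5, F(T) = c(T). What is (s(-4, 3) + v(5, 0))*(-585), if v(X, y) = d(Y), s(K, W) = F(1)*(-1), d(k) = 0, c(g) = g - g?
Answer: 0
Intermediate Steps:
c(g) = 0
F(T) = 0
s(K, W) = 0 (s(K, W) = 0*(-1) = 0)
v(X, y) = 0
(s(-4, 3) + v(5, 0))*(-585) = (0 + 0)*(-585) = 0*(-585) = 0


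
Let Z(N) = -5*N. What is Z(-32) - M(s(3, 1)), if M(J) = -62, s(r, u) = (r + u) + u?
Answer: 222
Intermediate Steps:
s(r, u) = r + 2*u
Z(-32) - M(s(3, 1)) = -5*(-32) - 1*(-62) = 160 + 62 = 222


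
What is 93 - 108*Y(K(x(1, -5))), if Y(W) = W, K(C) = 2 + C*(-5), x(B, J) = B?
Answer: 417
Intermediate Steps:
K(C) = 2 - 5*C
93 - 108*Y(K(x(1, -5))) = 93 - 108*(2 - 5*1) = 93 - 108*(2 - 5) = 93 - 108*(-3) = 93 + 324 = 417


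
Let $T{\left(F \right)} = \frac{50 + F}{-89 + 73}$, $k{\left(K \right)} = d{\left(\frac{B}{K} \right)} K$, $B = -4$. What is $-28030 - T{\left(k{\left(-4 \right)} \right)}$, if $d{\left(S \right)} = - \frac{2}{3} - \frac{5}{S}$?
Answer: $- \frac{672611}{24} \approx -28025.0$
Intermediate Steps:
$d{\left(S \right)} = - \frac{2}{3} - \frac{5}{S}$ ($d{\left(S \right)} = \left(-2\right) \frac{1}{3} - \frac{5}{S} = - \frac{2}{3} - \frac{5}{S}$)
$k{\left(K \right)} = K \left(- \frac{2}{3} + \frac{5 K}{4}\right)$ ($k{\left(K \right)} = \left(- \frac{2}{3} - \frac{5}{\left(-4\right) \frac{1}{K}}\right) K = \left(- \frac{2}{3} - 5 \left(- \frac{K}{4}\right)\right) K = \left(- \frac{2}{3} + \frac{5 K}{4}\right) K = K \left(- \frac{2}{3} + \frac{5 K}{4}\right)$)
$T{\left(F \right)} = - \frac{25}{8} - \frac{F}{16}$ ($T{\left(F \right)} = \frac{50 + F}{-16} = \left(50 + F\right) \left(- \frac{1}{16}\right) = - \frac{25}{8} - \frac{F}{16}$)
$-28030 - T{\left(k{\left(-4 \right)} \right)} = -28030 - \left(- \frac{25}{8} - \frac{\frac{1}{12} \left(-4\right) \left(-8 + 15 \left(-4\right)\right)}{16}\right) = -28030 - \left(- \frac{25}{8} - \frac{\frac{1}{12} \left(-4\right) \left(-8 - 60\right)}{16}\right) = -28030 - \left(- \frac{25}{8} - \frac{\frac{1}{12} \left(-4\right) \left(-68\right)}{16}\right) = -28030 - \left(- \frac{25}{8} - \frac{17}{12}\right) = -28030 - - \frac{109}{24} = -28030 + \frac{109}{24} = - \frac{672611}{24}$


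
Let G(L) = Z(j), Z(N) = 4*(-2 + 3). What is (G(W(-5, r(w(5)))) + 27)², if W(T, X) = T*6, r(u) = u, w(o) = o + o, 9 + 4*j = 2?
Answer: 961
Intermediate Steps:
j = -7/4 (j = -9/4 + (¼)*2 = -9/4 + ½ = -7/4 ≈ -1.7500)
w(o) = 2*o
Z(N) = 4 (Z(N) = 4*1 = 4)
W(T, X) = 6*T
G(L) = 4
(G(W(-5, r(w(5)))) + 27)² = (4 + 27)² = 31² = 961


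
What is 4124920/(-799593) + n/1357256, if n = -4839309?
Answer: -9468050020757/1085252396808 ≈ -8.7243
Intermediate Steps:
4124920/(-799593) + n/1357256 = 4124920/(-799593) - 4839309/1357256 = 4124920*(-1/799593) - 4839309*1/1357256 = -4124920/799593 - 4839309/1357256 = -9468050020757/1085252396808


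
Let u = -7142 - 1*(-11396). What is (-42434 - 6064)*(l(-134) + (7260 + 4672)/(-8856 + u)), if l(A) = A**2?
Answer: -11319156460/13 ≈ -8.7070e+8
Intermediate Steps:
u = 4254 (u = -7142 + 11396 = 4254)
(-42434 - 6064)*(l(-134) + (7260 + 4672)/(-8856 + u)) = (-42434 - 6064)*((-134)**2 + (7260 + 4672)/(-8856 + 4254)) = -48498*(17956 + 11932/(-4602)) = -48498*(17956 + 11932*(-1/4602)) = -48498*(17956 - 5966/2301) = -48498*41310790/2301 = -11319156460/13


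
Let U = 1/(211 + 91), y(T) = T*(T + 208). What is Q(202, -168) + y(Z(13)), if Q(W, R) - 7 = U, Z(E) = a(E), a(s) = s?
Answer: 869761/302 ≈ 2880.0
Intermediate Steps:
Z(E) = E
y(T) = T*(208 + T)
U = 1/302 ≈ 0.0033113
Q(W, R) = 2115/302 (Q(W, R) = 7 + 1/302 = 2115/302)
Q(202, -168) + y(Z(13)) = 2115/302 + 13*(208 + 13) = 2115/302 + 13*221 = 2115/302 + 2873 = 869761/302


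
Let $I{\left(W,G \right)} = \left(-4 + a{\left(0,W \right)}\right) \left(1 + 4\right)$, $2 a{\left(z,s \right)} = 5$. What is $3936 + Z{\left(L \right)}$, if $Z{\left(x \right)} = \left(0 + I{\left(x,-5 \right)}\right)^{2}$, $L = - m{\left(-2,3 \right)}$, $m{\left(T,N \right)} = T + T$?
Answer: $\frac{15969}{4} \approx 3992.3$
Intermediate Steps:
$m{\left(T,N \right)} = 2 T$
$a{\left(z,s \right)} = \frac{5}{2}$ ($a{\left(z,s \right)} = \frac{1}{2} \cdot 5 = \frac{5}{2}$)
$I{\left(W,G \right)} = - \frac{15}{2}$ ($I{\left(W,G \right)} = \left(-4 + \frac{5}{2}\right) \left(1 + 4\right) = \left(- \frac{3}{2}\right) 5 = - \frac{15}{2}$)
$L = 4$ ($L = - 2 \left(-2\right) = \left(-1\right) \left(-4\right) = 4$)
$Z{\left(x \right)} = \frac{225}{4}$ ($Z{\left(x \right)} = \left(0 - \frac{15}{2}\right)^{2} = \left(- \frac{15}{2}\right)^{2} = \frac{225}{4}$)
$3936 + Z{\left(L \right)} = 3936 + \frac{225}{4} = \frac{15969}{4}$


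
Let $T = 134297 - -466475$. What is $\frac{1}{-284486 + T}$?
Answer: $\frac{1}{316286} \approx 3.1617 \cdot 10^{-6}$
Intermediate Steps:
$T = 600772$ ($T = 134297 + 466475 = 600772$)
$\frac{1}{-284486 + T} = \frac{1}{-284486 + 600772} = \frac{1}{316286}$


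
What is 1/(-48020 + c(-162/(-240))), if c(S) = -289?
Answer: -1/48309 ≈ -2.0700e-5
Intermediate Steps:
1/(-48020 + c(-162/(-240))) = 1/(-48020 - 289) = 1/(-48309) = -1/48309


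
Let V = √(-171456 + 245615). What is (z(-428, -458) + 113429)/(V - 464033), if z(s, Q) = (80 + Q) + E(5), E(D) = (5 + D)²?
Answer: -52505797983/215326550930 - 113151*√74159/215326550930 ≈ -0.24399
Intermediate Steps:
z(s, Q) = 180 + Q (z(s, Q) = (80 + Q) + (5 + 5)² = (80 + Q) + 10² = (80 + Q) + 100 = 180 + Q)
V = √74159 ≈ 272.32
(z(-428, -458) + 113429)/(V - 464033) = ((180 - 458) + 113429)/(√74159 - 464033) = (-278 + 113429)/(-464033 + √74159) = 113151/(-464033 + √74159)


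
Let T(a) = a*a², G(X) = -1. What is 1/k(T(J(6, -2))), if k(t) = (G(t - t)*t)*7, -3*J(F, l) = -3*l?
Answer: 1/56 ≈ 0.017857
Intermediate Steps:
J(F, l) = l (J(F, l) = -(-1)*l = l)
T(a) = a³
k(t) = -7*t (k(t) = -t*7 = -7*t)
1/k(T(J(6, -2))) = 1/(-7*(-2)³) = 1/(-7*(-8)) = 1/56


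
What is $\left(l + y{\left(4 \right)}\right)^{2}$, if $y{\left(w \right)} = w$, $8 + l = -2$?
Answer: $36$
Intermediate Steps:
$l = -10$ ($l = -8 - 2 = -10$)
$\left(l + y{\left(4 \right)}\right)^{2} = \left(-10 + 4\right)^{2} = \left(-6\right)^{2} = 36$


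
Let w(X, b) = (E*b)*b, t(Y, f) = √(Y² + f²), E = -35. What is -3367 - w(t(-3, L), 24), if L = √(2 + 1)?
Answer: 16793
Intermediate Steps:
L = √3 ≈ 1.7320
w(X, b) = -35*b² (w(X, b) = (-35*b)*b = -35*b²)
-3367 - w(t(-3, L), 24) = -3367 - (-35)*24² = -3367 - (-35)*576 = -3367 - 1*(-20160) = -3367 + 20160 = 16793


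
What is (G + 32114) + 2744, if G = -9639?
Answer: 25219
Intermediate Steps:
(G + 32114) + 2744 = (-9639 + 32114) + 2744 = 22475 + 2744 = 25219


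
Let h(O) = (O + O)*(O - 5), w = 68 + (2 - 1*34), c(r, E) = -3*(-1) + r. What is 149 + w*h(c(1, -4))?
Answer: -139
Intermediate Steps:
c(r, E) = 3 + r
w = 36 (w = 68 + (2 - 34) = 68 - 32 = 36)
h(O) = 2*O*(-5 + O) (h(O) = (2*O)*(-5 + O) = 2*O*(-5 + O))
149 + w*h(c(1, -4)) = 149 + 36*(2*(3 + 1)*(-5 + (3 + 1))) = 149 + 36*(2*4*(-5 + 4)) = 149 + 36*(2*4*(-1)) = 149 + 36*(-8) = 149 - 288 = -139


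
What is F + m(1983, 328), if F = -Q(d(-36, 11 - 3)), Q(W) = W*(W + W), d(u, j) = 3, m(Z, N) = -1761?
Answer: -1779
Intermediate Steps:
Q(W) = 2*W**2 (Q(W) = W*(2*W) = 2*W**2)
F = -18 (F = -2*3**2 = -2*9 = -1*18 = -18)
F + m(1983, 328) = -18 - 1761 = -1779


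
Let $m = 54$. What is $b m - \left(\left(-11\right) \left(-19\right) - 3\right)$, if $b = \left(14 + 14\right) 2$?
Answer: $2818$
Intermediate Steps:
$b = 56$ ($b = 28 \cdot 2 = 56$)
$b m - \left(\left(-11\right) \left(-19\right) - 3\right) = 56 \cdot 54 - \left(\left(-11\right) \left(-19\right) - 3\right) = 3024 - \left(209 - 3\right) = 3024 - 206 = 2818$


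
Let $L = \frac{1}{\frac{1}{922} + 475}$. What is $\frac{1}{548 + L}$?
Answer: $\frac{437951}{239998070} \approx 0.0018248$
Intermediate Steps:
$L = \frac{922}{437951}$ ($L = \frac{1}{\frac{1}{922} + 475} = \frac{1}{\frac{437951}{922}} = \frac{922}{437951} \approx 0.0021053$)
$\frac{1}{548 + L} = \frac{1}{548 + \frac{922}{437951}} = \frac{1}{\frac{239998070}{437951}} = \frac{437951}{239998070}$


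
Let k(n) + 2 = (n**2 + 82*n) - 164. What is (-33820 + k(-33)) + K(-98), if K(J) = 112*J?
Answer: -46579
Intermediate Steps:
k(n) = -166 + n**2 + 82*n (k(n) = -2 + ((n**2 + 82*n) - 164) = -2 + (-164 + n**2 + 82*n) = -166 + n**2 + 82*n)
(-33820 + k(-33)) + K(-98) = (-33820 + (-166 + (-33)**2 + 82*(-33))) + 112*(-98) = (-33820 + (-166 + 1089 - 2706)) - 10976 = (-33820 - 1783) - 10976 = -35603 - 10976 = -46579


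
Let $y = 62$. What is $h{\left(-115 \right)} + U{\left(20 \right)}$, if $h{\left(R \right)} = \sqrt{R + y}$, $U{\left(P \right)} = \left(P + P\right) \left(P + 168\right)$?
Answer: $7520 + i \sqrt{53} \approx 7520.0 + 7.2801 i$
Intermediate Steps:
$U{\left(P \right)} = 2 P \left(168 + P\right)$
$h{\left(R \right)} = \sqrt{62 + R}$ ($h{\left(R \right)} = \sqrt{R + 62} = \sqrt{62 + R}$)
$h{\left(-115 \right)} + U{\left(20 \right)} = \sqrt{62 - 115} + 2 \cdot 20 \left(168 + 20\right) = \sqrt{-53} + 2 \cdot 20 \cdot 188 = i \sqrt{53} + 7520 = 7520 + i \sqrt{53}$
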